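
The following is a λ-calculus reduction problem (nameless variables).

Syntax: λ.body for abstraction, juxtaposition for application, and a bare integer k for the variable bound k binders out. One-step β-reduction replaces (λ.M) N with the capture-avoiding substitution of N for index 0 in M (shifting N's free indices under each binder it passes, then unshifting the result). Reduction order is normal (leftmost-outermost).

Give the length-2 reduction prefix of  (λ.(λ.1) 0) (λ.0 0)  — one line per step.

  start: (λ.(λ.1) 0) (λ.0 0)
  →1  (λ.λ.0 0) (λ.0 0)
  →2  λ.0 0

Answer: after 2 steps: λ.0 0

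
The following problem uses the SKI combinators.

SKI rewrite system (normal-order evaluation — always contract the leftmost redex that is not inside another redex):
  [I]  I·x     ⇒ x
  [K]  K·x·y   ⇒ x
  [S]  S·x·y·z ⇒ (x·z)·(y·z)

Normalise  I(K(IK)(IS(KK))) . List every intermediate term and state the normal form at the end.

  start: I(K(IK)(IS(KK)))
  [1] K(IK)(IS(KK))
  [2] IK
  [3] K

Answer: normal form = K  (in 3 steps)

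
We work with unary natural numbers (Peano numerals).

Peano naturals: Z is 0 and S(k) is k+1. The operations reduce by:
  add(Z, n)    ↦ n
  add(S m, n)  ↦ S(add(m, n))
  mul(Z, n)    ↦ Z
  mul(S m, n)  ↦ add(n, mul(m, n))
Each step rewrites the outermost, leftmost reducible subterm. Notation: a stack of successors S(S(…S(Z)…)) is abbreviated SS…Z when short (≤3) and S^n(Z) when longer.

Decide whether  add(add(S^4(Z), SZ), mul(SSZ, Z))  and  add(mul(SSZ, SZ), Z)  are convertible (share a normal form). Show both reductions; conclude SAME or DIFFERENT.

Answer: DIFFERENT — A ⇓ S^5(Z), B ⇓ SSZ

Derivation:
Term A:
  start: add(add(S^4(Z), SZ), mul(SSZ, Z))
  [1] add(S(add(SSSZ, SZ)), mul(SSZ, Z))
  [2] S(add(add(SSSZ, SZ), mul(SSZ, Z)))
  [3] S(add(S(add(SSZ, SZ)), mul(SSZ, Z)))
  [4] S(S(add(add(SSZ, SZ), mul(SSZ, Z))))
  [5] S(S(add(S(add(SZ, SZ)), mul(SSZ, Z))))
  [6] S(S(S(add(add(SZ, SZ), mul(SSZ, Z)))))
  [7] S(S(S(add(S(add(Z, SZ)), mul(SSZ, Z)))))
  [8] S(S(S(S(add(add(Z, SZ), mul(SSZ, Z))))))
  [9] S(S(S(S(add(SZ, mul(SSZ, Z))))))
  [10] S(S(S(S(S(add(Z, mul(SSZ, Z)))))))
  [11] S(S(S(S(S(mul(SSZ, Z))))))
  [12] S(S(S(S(S(add(Z, mul(SZ, Z)))))))
  [13] S(S(S(S(S(mul(SZ, Z))))))
  [14] S(S(S(S(S(add(Z, mul(Z, Z)))))))
  [15] S(S(S(S(S(mul(Z, Z))))))
  [16] S^5(Z)

Term B:
  start: add(mul(SSZ, SZ), Z)
  [1] add(add(SZ, mul(SZ, SZ)), Z)
  [2] add(S(add(Z, mul(SZ, SZ))), Z)
  [3] S(add(add(Z, mul(SZ, SZ)), Z))
  [4] S(add(mul(SZ, SZ), Z))
  [5] S(add(add(SZ, mul(Z, SZ)), Z))
  [6] S(add(S(add(Z, mul(Z, SZ))), Z))
  [7] S(S(add(add(Z, mul(Z, SZ)), Z)))
  [8] S(S(add(mul(Z, SZ), Z)))
  [9] S(S(add(Z, Z)))
  [10] SSZ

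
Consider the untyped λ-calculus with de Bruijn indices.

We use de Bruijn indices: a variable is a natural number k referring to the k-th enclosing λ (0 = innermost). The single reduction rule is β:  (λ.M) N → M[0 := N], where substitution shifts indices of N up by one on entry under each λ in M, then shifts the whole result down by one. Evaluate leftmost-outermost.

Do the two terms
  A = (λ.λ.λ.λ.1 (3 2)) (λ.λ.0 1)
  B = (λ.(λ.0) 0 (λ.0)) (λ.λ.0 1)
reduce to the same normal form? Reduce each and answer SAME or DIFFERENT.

Answer: DIFFERENT — A ⇓ λ.λ.λ.1 (λ.0 3), B ⇓ λ.0 (λ.0)

Reduction:
Term A:
  start: (λ.λ.λ.λ.1 (3 2)) (λ.λ.0 1)
  step 1: λ.λ.λ.1 ((λ.λ.0 1) 2)
  step 2: λ.λ.λ.1 (λ.0 3)

Term B:
  start: (λ.(λ.0) 0 (λ.0)) (λ.λ.0 1)
  step 1: (λ.0) (λ.λ.0 1) (λ.0)
  step 2: (λ.λ.0 1) (λ.0)
  step 3: λ.0 (λ.0)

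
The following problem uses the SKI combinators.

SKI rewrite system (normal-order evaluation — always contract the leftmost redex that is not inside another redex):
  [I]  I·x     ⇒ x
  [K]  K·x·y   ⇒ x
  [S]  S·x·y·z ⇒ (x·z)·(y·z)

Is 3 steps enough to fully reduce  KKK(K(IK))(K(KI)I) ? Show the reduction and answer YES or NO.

  start: KKK(K(IK))(K(KI)I)
  →1  K(K(IK))(K(KI)I)
  →2  K(IK)
  →3  KK

Answer: YES — reaches normal form KK in 3 ≤ 3 steps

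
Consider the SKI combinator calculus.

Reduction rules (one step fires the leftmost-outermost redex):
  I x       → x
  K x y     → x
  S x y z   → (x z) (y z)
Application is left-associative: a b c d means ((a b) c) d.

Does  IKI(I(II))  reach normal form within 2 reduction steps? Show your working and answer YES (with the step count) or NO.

Answer: YES — reaches normal form I in 2 ≤ 2 steps

Reduction:
  start: IKI(I(II))
  [1] KI(I(II))
  [2] I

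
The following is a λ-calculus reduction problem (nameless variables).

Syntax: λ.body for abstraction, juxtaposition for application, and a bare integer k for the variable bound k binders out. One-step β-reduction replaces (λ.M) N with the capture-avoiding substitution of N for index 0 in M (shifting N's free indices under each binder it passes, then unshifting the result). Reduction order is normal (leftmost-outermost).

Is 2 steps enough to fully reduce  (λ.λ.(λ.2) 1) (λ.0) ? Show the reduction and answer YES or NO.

  start: (λ.λ.(λ.2) 1) (λ.0)
  →1  λ.(λ.λ.0) (λ.0)
  →2  λ.λ.0

Answer: YES — reaches normal form λ.λ.0 in 2 ≤ 2 steps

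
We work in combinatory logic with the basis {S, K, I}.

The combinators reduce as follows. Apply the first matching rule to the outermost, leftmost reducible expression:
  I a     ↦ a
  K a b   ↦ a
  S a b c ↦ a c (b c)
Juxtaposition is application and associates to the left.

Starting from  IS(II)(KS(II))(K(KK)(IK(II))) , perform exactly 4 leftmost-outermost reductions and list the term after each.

  start: IS(II)(KS(II))(K(KK)(IK(II)))
  step 1: S(II)(KS(II))(K(KK)(IK(II)))
  step 2: II(K(KK)(IK(II)))(KS(II)(K(KK)(IK(II))))
  step 3: I(K(KK)(IK(II)))(KS(II)(K(KK)(IK(II))))
  step 4: K(KK)(IK(II))(KS(II)(K(KK)(IK(II))))

Answer: after 4 steps: K(KK)(IK(II))(KS(II)(K(KK)(IK(II))))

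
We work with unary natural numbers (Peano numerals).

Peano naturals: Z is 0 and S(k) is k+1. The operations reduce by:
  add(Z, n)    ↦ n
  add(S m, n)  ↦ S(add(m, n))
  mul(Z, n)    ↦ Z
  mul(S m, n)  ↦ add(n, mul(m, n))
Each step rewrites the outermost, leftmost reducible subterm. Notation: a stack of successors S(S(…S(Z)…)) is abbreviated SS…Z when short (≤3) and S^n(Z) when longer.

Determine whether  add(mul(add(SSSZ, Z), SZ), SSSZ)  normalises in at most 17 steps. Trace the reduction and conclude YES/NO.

Answer: NO — after 17 steps the term is S(S(S(add(Z, SSSZ)))), not yet normal

Reduction:
  start: add(mul(add(SSSZ, Z), SZ), SSSZ)
  →1  add(mul(S(add(SSZ, Z)), SZ), SSSZ)
  →2  add(add(SZ, mul(add(SSZ, Z), SZ)), SSSZ)
  →3  add(S(add(Z, mul(add(SSZ, Z), SZ))), SSSZ)
  →4  S(add(add(Z, mul(add(SSZ, Z), SZ)), SSSZ))
  →5  S(add(mul(add(SSZ, Z), SZ), SSSZ))
  →6  S(add(mul(S(add(SZ, Z)), SZ), SSSZ))
  →7  S(add(add(SZ, mul(add(SZ, Z), SZ)), SSSZ))
  →8  S(add(S(add(Z, mul(add(SZ, Z), SZ))), SSSZ))
  →9  S(S(add(add(Z, mul(add(SZ, Z), SZ)), SSSZ)))
  →10  S(S(add(mul(add(SZ, Z), SZ), SSSZ)))
  →11  S(S(add(mul(S(add(Z, Z)), SZ), SSSZ)))
  →12  S(S(add(add(SZ, mul(add(Z, Z), SZ)), SSSZ)))
  →13  S(S(add(S(add(Z, mul(add(Z, Z), SZ))), SSSZ)))
  →14  S(S(S(add(add(Z, mul(add(Z, Z), SZ)), SSSZ))))
  →15  S(S(S(add(mul(add(Z, Z), SZ), SSSZ))))
  →16  S(S(S(add(mul(Z, SZ), SSSZ))))
  →17  S(S(S(add(Z, SSSZ))))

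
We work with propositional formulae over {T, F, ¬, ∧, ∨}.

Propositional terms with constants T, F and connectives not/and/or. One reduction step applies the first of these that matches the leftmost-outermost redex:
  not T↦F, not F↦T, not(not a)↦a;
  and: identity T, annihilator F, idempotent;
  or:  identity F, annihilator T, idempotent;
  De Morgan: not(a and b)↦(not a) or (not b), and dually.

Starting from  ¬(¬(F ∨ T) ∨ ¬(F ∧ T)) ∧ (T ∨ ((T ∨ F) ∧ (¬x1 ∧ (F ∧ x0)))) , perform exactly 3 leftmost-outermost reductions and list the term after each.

  start: ¬(¬(F ∨ T) ∨ ¬(F ∧ T)) ∧ (T ∨ ((T ∨ F) ∧ (¬x1 ∧ (F ∧ x0))))
  →1  (¬¬(F ∨ T) ∧ ¬¬(F ∧ T)) ∧ (T ∨ ((T ∨ F) ∧ (¬x1 ∧ (F ∧ x0))))
  →2  ((F ∨ T) ∧ ¬¬(F ∧ T)) ∧ (T ∨ ((T ∨ F) ∧ (¬x1 ∧ (F ∧ x0))))
  →3  (T ∧ ¬¬(F ∧ T)) ∧ (T ∨ ((T ∨ F) ∧ (¬x1 ∧ (F ∧ x0))))

Answer: after 3 steps: (T ∧ ¬¬(F ∧ T)) ∧ (T ∨ ((T ∨ F) ∧ (¬x1 ∧ (F ∧ x0))))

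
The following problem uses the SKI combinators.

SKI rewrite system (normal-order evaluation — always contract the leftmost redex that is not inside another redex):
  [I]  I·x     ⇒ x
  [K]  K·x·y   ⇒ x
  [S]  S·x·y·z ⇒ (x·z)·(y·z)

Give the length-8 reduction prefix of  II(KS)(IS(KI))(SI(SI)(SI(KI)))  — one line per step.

Answer: after 8 steps: S(I(KI(SI(SI(KI))))(SI(KI)(KI(SI(SI(KI))))))

Working:
  start: II(KS)(IS(KI))(SI(SI)(SI(KI)))
  [1] I(KS)(IS(KI))(SI(SI)(SI(KI)))
  [2] KS(IS(KI))(SI(SI)(SI(KI)))
  [3] S(SI(SI)(SI(KI)))
  [4] S(I(SI(KI))(SI(SI(KI))))
  [5] S(SI(KI)(SI(SI(KI))))
  [6] S(I(SI(SI(KI)))(KI(SI(SI(KI)))))
  [7] S(SI(SI(KI))(KI(SI(SI(KI)))))
  [8] S(I(KI(SI(SI(KI))))(SI(KI)(KI(SI(SI(KI))))))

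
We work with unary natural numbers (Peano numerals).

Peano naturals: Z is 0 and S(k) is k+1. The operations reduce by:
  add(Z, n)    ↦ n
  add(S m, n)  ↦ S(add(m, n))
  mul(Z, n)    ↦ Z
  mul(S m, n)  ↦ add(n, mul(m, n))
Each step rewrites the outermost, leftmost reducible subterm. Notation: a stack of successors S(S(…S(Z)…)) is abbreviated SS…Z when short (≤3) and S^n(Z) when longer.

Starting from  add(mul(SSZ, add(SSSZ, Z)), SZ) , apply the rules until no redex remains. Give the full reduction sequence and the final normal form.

  start: add(mul(SSZ, add(SSSZ, Z)), SZ)
  [1] add(add(add(SSSZ, Z), mul(SZ, add(SSSZ, Z))), SZ)
  [2] add(add(S(add(SSZ, Z)), mul(SZ, add(SSSZ, Z))), SZ)
  [3] add(S(add(add(SSZ, Z), mul(SZ, add(SSSZ, Z)))), SZ)
  [4] S(add(add(add(SSZ, Z), mul(SZ, add(SSSZ, Z))), SZ))
  [5] S(add(add(S(add(SZ, Z)), mul(SZ, add(SSSZ, Z))), SZ))
  [6] S(add(S(add(add(SZ, Z), mul(SZ, add(SSSZ, Z)))), SZ))
  [7] S(S(add(add(add(SZ, Z), mul(SZ, add(SSSZ, Z))), SZ)))
  [8] S(S(add(add(S(add(Z, Z)), mul(SZ, add(SSSZ, Z))), SZ)))
  [9] S(S(add(S(add(add(Z, Z), mul(SZ, add(SSSZ, Z)))), SZ)))
  [10] S(S(S(add(add(add(Z, Z), mul(SZ, add(SSSZ, Z))), SZ))))
  [11] S(S(S(add(add(Z, mul(SZ, add(SSSZ, Z))), SZ))))
  [12] S(S(S(add(mul(SZ, add(SSSZ, Z)), SZ))))
  [13] S(S(S(add(add(add(SSSZ, Z), mul(Z, add(SSSZ, Z))), SZ))))
  [14] S(S(S(add(add(S(add(SSZ, Z)), mul(Z, add(SSSZ, Z))), SZ))))
  [15] S(S(S(add(S(add(add(SSZ, Z), mul(Z, add(SSSZ, Z)))), SZ))))
  [16] S(S(S(S(add(add(add(SSZ, Z), mul(Z, add(SSSZ, Z))), SZ)))))
  [17] S(S(S(S(add(add(S(add(SZ, Z)), mul(Z, add(SSSZ, Z))), SZ)))))
  [18] S(S(S(S(add(S(add(add(SZ, Z), mul(Z, add(SSSZ, Z)))), SZ)))))
  [19] S(S(S(S(S(add(add(add(SZ, Z), mul(Z, add(SSSZ, Z))), SZ))))))
  [20] S(S(S(S(S(add(add(S(add(Z, Z)), mul(Z, add(SSSZ, Z))), SZ))))))
  [21] S(S(S(S(S(add(S(add(add(Z, Z), mul(Z, add(SSSZ, Z)))), SZ))))))
  [22] S(S(S(S(S(S(add(add(add(Z, Z), mul(Z, add(SSSZ, Z))), SZ)))))))
  [23] S(S(S(S(S(S(add(add(Z, mul(Z, add(SSSZ, Z))), SZ)))))))
  [24] S(S(S(S(S(S(add(mul(Z, add(SSSZ, Z)), SZ)))))))
  [25] S(S(S(S(S(S(add(Z, SZ)))))))
  [26] S^7(Z)

Answer: normal form = S^7(Z)  (in 26 steps)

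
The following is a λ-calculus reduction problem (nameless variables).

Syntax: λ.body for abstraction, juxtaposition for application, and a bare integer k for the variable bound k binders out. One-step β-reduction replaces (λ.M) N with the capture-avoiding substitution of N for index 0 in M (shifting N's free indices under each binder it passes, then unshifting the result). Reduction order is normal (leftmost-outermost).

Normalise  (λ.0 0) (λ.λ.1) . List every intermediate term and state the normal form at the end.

Answer: normal form = λ.λ.λ.1  (in 2 steps)

Working:
  start: (λ.0 0) (λ.λ.1)
  →1  (λ.λ.1) (λ.λ.1)
  →2  λ.λ.λ.1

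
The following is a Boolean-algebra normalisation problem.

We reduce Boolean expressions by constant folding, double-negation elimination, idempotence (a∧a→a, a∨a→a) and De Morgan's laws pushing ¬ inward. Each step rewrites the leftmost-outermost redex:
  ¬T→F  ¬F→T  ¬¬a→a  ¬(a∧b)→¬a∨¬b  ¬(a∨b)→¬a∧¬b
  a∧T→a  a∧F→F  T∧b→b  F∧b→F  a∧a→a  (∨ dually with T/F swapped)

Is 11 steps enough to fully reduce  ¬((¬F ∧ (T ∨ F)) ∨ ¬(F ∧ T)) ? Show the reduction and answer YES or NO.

Answer: YES — reaches normal form F in 8 ≤ 11 steps

Working:
  start: ¬((¬F ∧ (T ∨ F)) ∨ ¬(F ∧ T))
  [1] ¬(¬F ∧ (T ∨ F)) ∧ ¬¬(F ∧ T)
  [2] (¬¬F ∨ ¬(T ∨ F)) ∧ ¬¬(F ∧ T)
  [3] (F ∨ ¬(T ∨ F)) ∧ ¬¬(F ∧ T)
  [4] ¬(T ∨ F) ∧ ¬¬(F ∧ T)
  [5] (¬T ∧ ¬F) ∧ ¬¬(F ∧ T)
  [6] (F ∧ ¬F) ∧ ¬¬(F ∧ T)
  [7] F ∧ ¬¬(F ∧ T)
  [8] F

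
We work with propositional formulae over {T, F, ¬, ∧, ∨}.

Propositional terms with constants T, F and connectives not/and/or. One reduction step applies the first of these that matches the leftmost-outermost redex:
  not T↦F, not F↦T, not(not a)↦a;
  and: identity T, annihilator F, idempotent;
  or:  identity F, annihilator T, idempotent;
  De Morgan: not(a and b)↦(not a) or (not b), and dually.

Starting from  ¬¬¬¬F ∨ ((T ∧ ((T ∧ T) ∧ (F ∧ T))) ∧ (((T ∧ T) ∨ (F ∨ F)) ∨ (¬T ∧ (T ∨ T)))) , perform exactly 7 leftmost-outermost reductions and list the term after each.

  start: ¬¬¬¬F ∨ ((T ∧ ((T ∧ T) ∧ (F ∧ T))) ∧ (((T ∧ T) ∨ (F ∨ F)) ∨ (¬T ∧ (T ∨ T))))
  [1] ¬¬F ∨ ((T ∧ ((T ∧ T) ∧ (F ∧ T))) ∧ (((T ∧ T) ∨ (F ∨ F)) ∨ (¬T ∧ (T ∨ T))))
  [2] F ∨ ((T ∧ ((T ∧ T) ∧ (F ∧ T))) ∧ (((T ∧ T) ∨ (F ∨ F)) ∨ (¬T ∧ (T ∨ T))))
  [3] (T ∧ ((T ∧ T) ∧ (F ∧ T))) ∧ (((T ∧ T) ∨ (F ∨ F)) ∨ (¬T ∧ (T ∨ T)))
  [4] ((T ∧ T) ∧ (F ∧ T)) ∧ (((T ∧ T) ∨ (F ∨ F)) ∨ (¬T ∧ (T ∨ T)))
  [5] (T ∧ (F ∧ T)) ∧ (((T ∧ T) ∨ (F ∨ F)) ∨ (¬T ∧ (T ∨ T)))
  [6] (F ∧ T) ∧ (((T ∧ T) ∨ (F ∨ F)) ∨ (¬T ∧ (T ∨ T)))
  [7] F ∧ (((T ∧ T) ∨ (F ∨ F)) ∨ (¬T ∧ (T ∨ T)))

Answer: after 7 steps: F ∧ (((T ∧ T) ∨ (F ∨ F)) ∨ (¬T ∧ (T ∨ T)))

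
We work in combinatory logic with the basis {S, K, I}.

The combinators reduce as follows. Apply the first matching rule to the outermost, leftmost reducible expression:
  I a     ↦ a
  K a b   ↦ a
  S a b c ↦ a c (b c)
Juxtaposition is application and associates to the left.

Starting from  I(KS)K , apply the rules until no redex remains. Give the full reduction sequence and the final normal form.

  start: I(KS)K
  [1] KSK
  [2] S

Answer: normal form = S  (in 2 steps)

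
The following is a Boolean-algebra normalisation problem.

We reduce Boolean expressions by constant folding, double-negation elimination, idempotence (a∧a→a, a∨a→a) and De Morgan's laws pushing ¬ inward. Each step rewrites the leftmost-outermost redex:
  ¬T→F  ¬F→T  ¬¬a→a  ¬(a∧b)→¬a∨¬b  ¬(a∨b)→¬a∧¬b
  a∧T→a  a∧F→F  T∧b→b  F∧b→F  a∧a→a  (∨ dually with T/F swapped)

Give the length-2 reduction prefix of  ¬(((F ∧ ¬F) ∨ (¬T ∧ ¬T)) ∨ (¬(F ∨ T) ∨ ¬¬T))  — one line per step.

Answer: after 2 steps: (¬(F ∧ ¬F) ∧ ¬(¬T ∧ ¬T)) ∧ ¬(¬(F ∨ T) ∨ ¬¬T)

Working:
  start: ¬(((F ∧ ¬F) ∨ (¬T ∧ ¬T)) ∨ (¬(F ∨ T) ∨ ¬¬T))
  step 1: ¬((F ∧ ¬F) ∨ (¬T ∧ ¬T)) ∧ ¬(¬(F ∨ T) ∨ ¬¬T)
  step 2: (¬(F ∧ ¬F) ∧ ¬(¬T ∧ ¬T)) ∧ ¬(¬(F ∨ T) ∨ ¬¬T)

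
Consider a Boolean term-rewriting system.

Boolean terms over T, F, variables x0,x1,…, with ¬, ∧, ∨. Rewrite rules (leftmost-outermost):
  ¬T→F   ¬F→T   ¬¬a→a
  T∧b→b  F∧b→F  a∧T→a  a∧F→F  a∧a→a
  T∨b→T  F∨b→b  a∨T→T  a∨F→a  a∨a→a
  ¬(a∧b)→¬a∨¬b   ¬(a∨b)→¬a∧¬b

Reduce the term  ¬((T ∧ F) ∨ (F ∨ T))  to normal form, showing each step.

  start: ¬((T ∧ F) ∨ (F ∨ T))
  [1] ¬(T ∧ F) ∧ ¬(F ∨ T)
  [2] (¬T ∨ ¬F) ∧ ¬(F ∨ T)
  [3] (F ∨ ¬F) ∧ ¬(F ∨ T)
  [4] ¬F ∧ ¬(F ∨ T)
  [5] T ∧ ¬(F ∨ T)
  [6] ¬(F ∨ T)
  [7] ¬F ∧ ¬T
  [8] T ∧ ¬T
  [9] ¬T
  [10] F

Answer: normal form = F  (in 10 steps)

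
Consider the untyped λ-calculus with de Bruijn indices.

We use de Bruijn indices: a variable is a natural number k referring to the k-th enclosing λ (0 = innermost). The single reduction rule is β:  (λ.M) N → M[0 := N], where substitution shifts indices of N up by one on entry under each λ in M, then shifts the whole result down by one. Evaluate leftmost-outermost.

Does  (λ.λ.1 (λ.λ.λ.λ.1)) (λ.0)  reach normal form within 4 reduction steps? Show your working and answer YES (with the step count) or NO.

  start: (λ.λ.1 (λ.λ.λ.λ.1)) (λ.0)
  →1  λ.(λ.0) (λ.λ.λ.λ.1)
  →2  λ.λ.λ.λ.λ.1

Answer: YES — reaches normal form λ.λ.λ.λ.λ.1 in 2 ≤ 4 steps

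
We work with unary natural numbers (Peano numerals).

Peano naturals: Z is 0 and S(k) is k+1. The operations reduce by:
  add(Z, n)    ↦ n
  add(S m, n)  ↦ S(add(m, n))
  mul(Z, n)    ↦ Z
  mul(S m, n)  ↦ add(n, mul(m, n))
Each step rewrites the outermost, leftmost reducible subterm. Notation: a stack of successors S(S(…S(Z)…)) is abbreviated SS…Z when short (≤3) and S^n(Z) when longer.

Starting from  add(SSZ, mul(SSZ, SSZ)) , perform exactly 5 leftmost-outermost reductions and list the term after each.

  start: add(SSZ, mul(SSZ, SSZ))
  →1  S(add(SZ, mul(SSZ, SSZ)))
  →2  S(S(add(Z, mul(SSZ, SSZ))))
  →3  S(S(mul(SSZ, SSZ)))
  →4  S(S(add(SSZ, mul(SZ, SSZ))))
  →5  S(S(S(add(SZ, mul(SZ, SSZ)))))

Answer: after 5 steps: S(S(S(add(SZ, mul(SZ, SSZ)))))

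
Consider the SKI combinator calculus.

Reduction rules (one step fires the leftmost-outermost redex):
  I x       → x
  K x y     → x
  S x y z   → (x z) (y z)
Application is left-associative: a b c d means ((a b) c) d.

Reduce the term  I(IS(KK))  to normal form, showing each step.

  start: I(IS(KK))
  [1] IS(KK)
  [2] S(KK)

Answer: normal form = S(KK)  (in 2 steps)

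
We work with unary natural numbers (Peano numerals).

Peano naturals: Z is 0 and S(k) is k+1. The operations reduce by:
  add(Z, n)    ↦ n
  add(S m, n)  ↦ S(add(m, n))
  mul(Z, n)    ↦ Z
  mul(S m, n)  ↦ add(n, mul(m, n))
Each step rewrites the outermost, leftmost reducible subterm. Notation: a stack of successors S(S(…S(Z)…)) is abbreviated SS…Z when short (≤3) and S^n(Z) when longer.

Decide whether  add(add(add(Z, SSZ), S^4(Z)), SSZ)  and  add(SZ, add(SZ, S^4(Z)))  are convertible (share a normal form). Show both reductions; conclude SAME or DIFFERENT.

Term A:
  start: add(add(add(Z, SSZ), S^4(Z)), SSZ)
  [1] add(add(SSZ, S^4(Z)), SSZ)
  [2] add(S(add(SZ, S^4(Z))), SSZ)
  [3] S(add(add(SZ, S^4(Z)), SSZ))
  [4] S(add(S(add(Z, S^4(Z))), SSZ))
  [5] S(S(add(add(Z, S^4(Z)), SSZ)))
  [6] S(S(add(S^4(Z), SSZ)))
  [7] S(S(S(add(SSSZ, SSZ))))
  [8] S(S(S(S(add(SSZ, SSZ)))))
  [9] S(S(S(S(S(add(SZ, SSZ))))))
  [10] S(S(S(S(S(S(add(Z, SSZ)))))))
  [11] S^8(Z)

Term B:
  start: add(SZ, add(SZ, S^4(Z)))
  [1] S(add(Z, add(SZ, S^4(Z))))
  [2] S(add(SZ, S^4(Z)))
  [3] S(S(add(Z, S^4(Z))))
  [4] S^6(Z)

Answer: DIFFERENT — A ⇓ S^8(Z), B ⇓ S^6(Z)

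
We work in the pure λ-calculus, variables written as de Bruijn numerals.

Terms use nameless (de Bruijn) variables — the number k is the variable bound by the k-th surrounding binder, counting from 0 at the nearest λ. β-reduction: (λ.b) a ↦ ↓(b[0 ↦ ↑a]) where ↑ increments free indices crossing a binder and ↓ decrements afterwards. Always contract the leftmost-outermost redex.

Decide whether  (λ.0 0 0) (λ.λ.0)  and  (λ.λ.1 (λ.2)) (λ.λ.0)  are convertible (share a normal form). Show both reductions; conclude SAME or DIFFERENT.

Term A:
  start: (λ.0 0 0) (λ.λ.0)
  [1] (λ.λ.0) (λ.λ.0) (λ.λ.0)
  [2] (λ.0) (λ.λ.0)
  [3] λ.λ.0

Term B:
  start: (λ.λ.1 (λ.2)) (λ.λ.0)
  [1] λ.(λ.λ.0) (λ.λ.λ.0)
  [2] λ.λ.0

Answer: SAME — A ⇓ λ.λ.0, B ⇓ λ.λ.0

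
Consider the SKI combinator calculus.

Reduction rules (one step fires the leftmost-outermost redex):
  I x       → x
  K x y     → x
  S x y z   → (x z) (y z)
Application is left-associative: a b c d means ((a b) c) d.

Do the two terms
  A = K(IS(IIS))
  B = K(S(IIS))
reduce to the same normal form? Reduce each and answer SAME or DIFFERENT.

Term A:
  start: K(IS(IIS))
  [1] K(S(IIS))
  [2] K(S(IS))
  [3] K(SS)

Term B:
  start: K(S(IIS))
  [1] K(S(IS))
  [2] K(SS)

Answer: SAME — A ⇓ K(SS), B ⇓ K(SS)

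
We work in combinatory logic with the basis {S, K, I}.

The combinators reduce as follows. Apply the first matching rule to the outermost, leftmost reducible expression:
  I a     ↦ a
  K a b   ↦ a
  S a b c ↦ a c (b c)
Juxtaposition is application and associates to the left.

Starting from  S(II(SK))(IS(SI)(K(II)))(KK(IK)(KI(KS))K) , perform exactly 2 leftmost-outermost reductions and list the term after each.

  start: S(II(SK))(IS(SI)(K(II)))(KK(IK)(KI(KS))K)
  step 1: II(SK)(KK(IK)(KI(KS))K)(IS(SI)(K(II))(KK(IK)(KI(KS))K))
  step 2: I(SK)(KK(IK)(KI(KS))K)(IS(SI)(K(II))(KK(IK)(KI(KS))K))

Answer: after 2 steps: I(SK)(KK(IK)(KI(KS))K)(IS(SI)(K(II))(KK(IK)(KI(KS))K))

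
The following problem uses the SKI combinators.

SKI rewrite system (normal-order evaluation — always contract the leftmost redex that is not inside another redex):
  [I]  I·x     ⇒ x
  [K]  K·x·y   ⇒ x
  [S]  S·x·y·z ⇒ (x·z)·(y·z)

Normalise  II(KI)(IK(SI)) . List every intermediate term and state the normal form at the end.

  start: II(KI)(IK(SI))
  →1  I(KI)(IK(SI))
  →2  KI(IK(SI))
  →3  I

Answer: normal form = I  (in 3 steps)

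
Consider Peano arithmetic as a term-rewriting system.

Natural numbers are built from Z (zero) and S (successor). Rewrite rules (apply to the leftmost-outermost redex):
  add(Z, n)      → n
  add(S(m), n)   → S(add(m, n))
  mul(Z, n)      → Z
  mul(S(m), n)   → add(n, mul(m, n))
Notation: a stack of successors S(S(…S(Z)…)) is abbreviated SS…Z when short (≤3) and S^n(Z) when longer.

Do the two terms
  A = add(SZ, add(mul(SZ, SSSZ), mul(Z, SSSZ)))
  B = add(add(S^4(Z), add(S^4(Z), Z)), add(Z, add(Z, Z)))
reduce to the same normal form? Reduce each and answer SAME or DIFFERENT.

Term A:
  start: add(SZ, add(mul(SZ, SSSZ), mul(Z, SSSZ)))
  →1  S(add(Z, add(mul(SZ, SSSZ), mul(Z, SSSZ))))
  →2  S(add(mul(SZ, SSSZ), mul(Z, SSSZ)))
  →3  S(add(add(SSSZ, mul(Z, SSSZ)), mul(Z, SSSZ)))
  →4  S(add(S(add(SSZ, mul(Z, SSSZ))), mul(Z, SSSZ)))
  →5  S(S(add(add(SSZ, mul(Z, SSSZ)), mul(Z, SSSZ))))
  →6  S(S(add(S(add(SZ, mul(Z, SSSZ))), mul(Z, SSSZ))))
  →7  S(S(S(add(add(SZ, mul(Z, SSSZ)), mul(Z, SSSZ)))))
  →8  S(S(S(add(S(add(Z, mul(Z, SSSZ))), mul(Z, SSSZ)))))
  →9  S(S(S(S(add(add(Z, mul(Z, SSSZ)), mul(Z, SSSZ))))))
  →10  S(S(S(S(add(mul(Z, SSSZ), mul(Z, SSSZ))))))
  →11  S(S(S(S(add(Z, mul(Z, SSSZ))))))
  →12  S(S(S(S(mul(Z, SSSZ)))))
  →13  S^4(Z)

Term B:
  start: add(add(S^4(Z), add(S^4(Z), Z)), add(Z, add(Z, Z)))
  →1  add(S(add(SSSZ, add(S^4(Z), Z))), add(Z, add(Z, Z)))
  →2  S(add(add(SSSZ, add(S^4(Z), Z)), add(Z, add(Z, Z))))
  →3  S(add(S(add(SSZ, add(S^4(Z), Z))), add(Z, add(Z, Z))))
  →4  S(S(add(add(SSZ, add(S^4(Z), Z)), add(Z, add(Z, Z)))))
  →5  S(S(add(S(add(SZ, add(S^4(Z), Z))), add(Z, add(Z, Z)))))
  →6  S(S(S(add(add(SZ, add(S^4(Z), Z)), add(Z, add(Z, Z))))))
  →7  S(S(S(add(S(add(Z, add(S^4(Z), Z))), add(Z, add(Z, Z))))))
  →8  S(S(S(S(add(add(Z, add(S^4(Z), Z)), add(Z, add(Z, Z)))))))
  →9  S(S(S(S(add(add(S^4(Z), Z), add(Z, add(Z, Z)))))))
  →10  S(S(S(S(add(S(add(SSSZ, Z)), add(Z, add(Z, Z)))))))
  →11  S(S(S(S(S(add(add(SSSZ, Z), add(Z, add(Z, Z))))))))
  →12  S(S(S(S(S(add(S(add(SSZ, Z)), add(Z, add(Z, Z))))))))
  →13  S(S(S(S(S(S(add(add(SSZ, Z), add(Z, add(Z, Z)))))))))
  →14  S(S(S(S(S(S(add(S(add(SZ, Z)), add(Z, add(Z, Z)))))))))
  →15  S(S(S(S(S(S(S(add(add(SZ, Z), add(Z, add(Z, Z))))))))))
  →16  S(S(S(S(S(S(S(add(S(add(Z, Z)), add(Z, add(Z, Z))))))))))
  →17  S(S(S(S(S(S(S(S(add(add(Z, Z), add(Z, add(Z, Z)))))))))))
  →18  S(S(S(S(S(S(S(S(add(Z, add(Z, add(Z, Z)))))))))))
  →19  S(S(S(S(S(S(S(S(add(Z, add(Z, Z))))))))))
  →20  S(S(S(S(S(S(S(S(add(Z, Z)))))))))
  →21  S^8(Z)

Answer: DIFFERENT — A ⇓ S^4(Z), B ⇓ S^8(Z)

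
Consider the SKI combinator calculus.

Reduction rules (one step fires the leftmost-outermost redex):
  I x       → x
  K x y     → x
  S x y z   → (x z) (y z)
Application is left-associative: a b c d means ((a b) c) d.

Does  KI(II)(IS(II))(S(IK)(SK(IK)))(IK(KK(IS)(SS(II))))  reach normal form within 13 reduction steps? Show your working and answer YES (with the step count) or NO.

Answer: YES — reaches normal form K(SSI) in 10 ≤ 13 steps

Derivation:
  start: KI(II)(IS(II))(S(IK)(SK(IK)))(IK(KK(IS)(SS(II))))
  [1] I(IS(II))(S(IK)(SK(IK)))(IK(KK(IS)(SS(II))))
  [2] IS(II)(S(IK)(SK(IK)))(IK(KK(IS)(SS(II))))
  [3] S(II)(S(IK)(SK(IK)))(IK(KK(IS)(SS(II))))
  [4] II(IK(KK(IS)(SS(II))))(S(IK)(SK(IK))(IK(KK(IS)(SS(II)))))
  [5] I(IK(KK(IS)(SS(II))))(S(IK)(SK(IK))(IK(KK(IS)(SS(II)))))
  [6] IK(KK(IS)(SS(II)))(S(IK)(SK(IK))(IK(KK(IS)(SS(II)))))
  [7] K(KK(IS)(SS(II)))(S(IK)(SK(IK))(IK(KK(IS)(SS(II)))))
  [8] KK(IS)(SS(II))
  [9] K(SS(II))
  [10] K(SSI)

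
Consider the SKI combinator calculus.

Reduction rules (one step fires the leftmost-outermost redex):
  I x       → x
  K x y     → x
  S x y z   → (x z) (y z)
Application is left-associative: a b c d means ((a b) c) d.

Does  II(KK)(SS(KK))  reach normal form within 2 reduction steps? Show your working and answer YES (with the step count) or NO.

Answer: NO — after 2 steps the term is KK(SS(KK)), not yet normal

Working:
  start: II(KK)(SS(KK))
  →1  I(KK)(SS(KK))
  →2  KK(SS(KK))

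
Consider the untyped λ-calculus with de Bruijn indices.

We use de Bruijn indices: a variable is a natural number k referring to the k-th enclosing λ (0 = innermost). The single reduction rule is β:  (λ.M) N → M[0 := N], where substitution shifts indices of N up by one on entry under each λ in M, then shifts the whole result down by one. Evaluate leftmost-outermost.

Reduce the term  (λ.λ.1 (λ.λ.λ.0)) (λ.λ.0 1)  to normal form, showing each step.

  start: (λ.λ.1 (λ.λ.λ.0)) (λ.λ.0 1)
  [1] λ.(λ.λ.0 1) (λ.λ.λ.0)
  [2] λ.λ.0 (λ.λ.λ.0)

Answer: normal form = λ.λ.0 (λ.λ.λ.0)  (in 2 steps)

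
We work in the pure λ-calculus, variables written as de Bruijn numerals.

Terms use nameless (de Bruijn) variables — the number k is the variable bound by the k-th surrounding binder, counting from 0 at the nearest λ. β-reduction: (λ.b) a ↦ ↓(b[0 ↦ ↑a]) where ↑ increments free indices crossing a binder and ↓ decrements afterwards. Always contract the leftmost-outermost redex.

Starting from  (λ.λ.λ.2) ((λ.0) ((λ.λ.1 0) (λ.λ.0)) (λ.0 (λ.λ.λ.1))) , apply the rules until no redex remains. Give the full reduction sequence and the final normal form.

Answer: normal form = λ.λ.λ.0  (in 5 steps)

Reduction:
  start: (λ.λ.λ.2) ((λ.0) ((λ.λ.1 0) (λ.λ.0)) (λ.0 (λ.λ.λ.1)))
  →1  λ.λ.(λ.0) ((λ.λ.1 0) (λ.λ.0)) (λ.0 (λ.λ.λ.1))
  →2  λ.λ.(λ.λ.1 0) (λ.λ.0) (λ.0 (λ.λ.λ.1))
  →3  λ.λ.(λ.(λ.λ.0) 0) (λ.0 (λ.λ.λ.1))
  →4  λ.λ.(λ.λ.0) (λ.0 (λ.λ.λ.1))
  →5  λ.λ.λ.0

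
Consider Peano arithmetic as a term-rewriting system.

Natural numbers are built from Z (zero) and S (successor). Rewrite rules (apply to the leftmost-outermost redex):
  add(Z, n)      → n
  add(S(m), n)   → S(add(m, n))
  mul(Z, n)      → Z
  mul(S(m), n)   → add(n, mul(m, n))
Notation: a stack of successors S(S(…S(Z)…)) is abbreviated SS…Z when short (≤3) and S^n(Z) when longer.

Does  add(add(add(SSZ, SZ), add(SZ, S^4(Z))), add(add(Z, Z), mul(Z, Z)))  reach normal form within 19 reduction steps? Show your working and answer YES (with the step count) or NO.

Answer: NO — after 19 steps the term is S(S(S(S(S(S(S(S(add(Z, mul(Z, Z)))))))))), not yet normal

Derivation:
  start: add(add(add(SSZ, SZ), add(SZ, S^4(Z))), add(add(Z, Z), mul(Z, Z)))
  step 1: add(add(S(add(SZ, SZ)), add(SZ, S^4(Z))), add(add(Z, Z), mul(Z, Z)))
  step 2: add(S(add(add(SZ, SZ), add(SZ, S^4(Z)))), add(add(Z, Z), mul(Z, Z)))
  step 3: S(add(add(add(SZ, SZ), add(SZ, S^4(Z))), add(add(Z, Z), mul(Z, Z))))
  step 4: S(add(add(S(add(Z, SZ)), add(SZ, S^4(Z))), add(add(Z, Z), mul(Z, Z))))
  step 5: S(add(S(add(add(Z, SZ), add(SZ, S^4(Z)))), add(add(Z, Z), mul(Z, Z))))
  step 6: S(S(add(add(add(Z, SZ), add(SZ, S^4(Z))), add(add(Z, Z), mul(Z, Z)))))
  step 7: S(S(add(add(SZ, add(SZ, S^4(Z))), add(add(Z, Z), mul(Z, Z)))))
  step 8: S(S(add(S(add(Z, add(SZ, S^4(Z)))), add(add(Z, Z), mul(Z, Z)))))
  step 9: S(S(S(add(add(Z, add(SZ, S^4(Z))), add(add(Z, Z), mul(Z, Z))))))
  step 10: S(S(S(add(add(SZ, S^4(Z)), add(add(Z, Z), mul(Z, Z))))))
  step 11: S(S(S(add(S(add(Z, S^4(Z))), add(add(Z, Z), mul(Z, Z))))))
  step 12: S(S(S(S(add(add(Z, S^4(Z)), add(add(Z, Z), mul(Z, Z)))))))
  step 13: S(S(S(S(add(S^4(Z), add(add(Z, Z), mul(Z, Z)))))))
  step 14: S(S(S(S(S(add(SSSZ, add(add(Z, Z), mul(Z, Z))))))))
  step 15: S(S(S(S(S(S(add(SSZ, add(add(Z, Z), mul(Z, Z)))))))))
  step 16: S(S(S(S(S(S(S(add(SZ, add(add(Z, Z), mul(Z, Z))))))))))
  step 17: S(S(S(S(S(S(S(S(add(Z, add(add(Z, Z), mul(Z, Z)))))))))))
  step 18: S(S(S(S(S(S(S(S(add(add(Z, Z), mul(Z, Z))))))))))
  step 19: S(S(S(S(S(S(S(S(add(Z, mul(Z, Z))))))))))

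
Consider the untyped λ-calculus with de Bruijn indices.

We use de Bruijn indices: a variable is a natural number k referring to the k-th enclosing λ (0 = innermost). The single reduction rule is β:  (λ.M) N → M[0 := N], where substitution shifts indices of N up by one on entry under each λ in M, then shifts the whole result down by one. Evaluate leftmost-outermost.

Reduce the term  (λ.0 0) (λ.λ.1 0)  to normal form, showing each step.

Answer: normal form = λ.λ.1 0  (in 3 steps)

Derivation:
  start: (λ.0 0) (λ.λ.1 0)
  →1  (λ.λ.1 0) (λ.λ.1 0)
  →2  λ.(λ.λ.1 0) 0
  →3  λ.λ.1 0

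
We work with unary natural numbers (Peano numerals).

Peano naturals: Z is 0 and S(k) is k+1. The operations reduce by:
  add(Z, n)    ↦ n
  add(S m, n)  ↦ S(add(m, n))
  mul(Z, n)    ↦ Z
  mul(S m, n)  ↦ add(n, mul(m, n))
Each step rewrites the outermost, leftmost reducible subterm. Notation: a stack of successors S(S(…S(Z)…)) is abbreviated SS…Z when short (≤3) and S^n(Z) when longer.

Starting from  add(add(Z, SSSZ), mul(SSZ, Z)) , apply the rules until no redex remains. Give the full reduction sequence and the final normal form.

Answer: normal form = SSSZ  (in 10 steps)

Working:
  start: add(add(Z, SSSZ), mul(SSZ, Z))
  →1  add(SSSZ, mul(SSZ, Z))
  →2  S(add(SSZ, mul(SSZ, Z)))
  →3  S(S(add(SZ, mul(SSZ, Z))))
  →4  S(S(S(add(Z, mul(SSZ, Z)))))
  →5  S(S(S(mul(SSZ, Z))))
  →6  S(S(S(add(Z, mul(SZ, Z)))))
  →7  S(S(S(mul(SZ, Z))))
  →8  S(S(S(add(Z, mul(Z, Z)))))
  →9  S(S(S(mul(Z, Z))))
  →10  SSSZ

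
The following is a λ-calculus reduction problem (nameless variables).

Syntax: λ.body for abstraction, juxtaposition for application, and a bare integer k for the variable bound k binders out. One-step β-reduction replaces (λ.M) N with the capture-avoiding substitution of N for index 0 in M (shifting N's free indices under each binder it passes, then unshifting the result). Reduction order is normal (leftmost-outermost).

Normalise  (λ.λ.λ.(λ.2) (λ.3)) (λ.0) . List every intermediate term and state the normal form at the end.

Answer: normal form = λ.λ.1  (in 2 steps)

Derivation:
  start: (λ.λ.λ.(λ.2) (λ.3)) (λ.0)
  [1] λ.λ.(λ.2) (λ.λ.0)
  [2] λ.λ.1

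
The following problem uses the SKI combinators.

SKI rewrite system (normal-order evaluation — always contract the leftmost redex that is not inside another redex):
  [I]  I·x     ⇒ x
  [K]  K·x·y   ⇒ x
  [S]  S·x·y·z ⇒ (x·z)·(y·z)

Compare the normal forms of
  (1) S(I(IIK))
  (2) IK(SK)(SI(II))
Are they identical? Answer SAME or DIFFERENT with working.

Term A:
  start: S(I(IIK))
  [1] S(IIK)
  [2] S(IK)
  [3] SK

Term B:
  start: IK(SK)(SI(II))
  [1] K(SK)(SI(II))
  [2] SK

Answer: SAME — A ⇓ SK, B ⇓ SK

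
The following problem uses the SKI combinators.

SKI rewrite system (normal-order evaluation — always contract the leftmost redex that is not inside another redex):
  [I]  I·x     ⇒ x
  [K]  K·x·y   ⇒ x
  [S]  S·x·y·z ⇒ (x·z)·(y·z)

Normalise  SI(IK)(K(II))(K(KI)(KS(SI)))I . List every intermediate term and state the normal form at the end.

  start: SI(IK)(K(II))(K(KI)(KS(SI)))I
  step 1: I(K(II))(IK(K(II)))(K(KI)(KS(SI)))I
  step 2: K(II)(IK(K(II)))(K(KI)(KS(SI)))I
  step 3: II(K(KI)(KS(SI)))I
  step 4: I(K(KI)(KS(SI)))I
  step 5: K(KI)(KS(SI))I
  step 6: KII
  step 7: I

Answer: normal form = I  (in 7 steps)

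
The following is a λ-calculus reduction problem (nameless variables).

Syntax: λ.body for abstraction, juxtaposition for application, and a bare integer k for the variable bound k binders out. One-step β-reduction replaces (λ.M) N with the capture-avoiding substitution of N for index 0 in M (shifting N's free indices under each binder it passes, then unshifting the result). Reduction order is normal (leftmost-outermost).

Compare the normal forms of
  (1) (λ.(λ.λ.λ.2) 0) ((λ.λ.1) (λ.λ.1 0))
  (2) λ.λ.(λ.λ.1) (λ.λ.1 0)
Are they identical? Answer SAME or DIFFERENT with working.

Answer: SAME — A ⇓ λ.λ.λ.λ.λ.1 0, B ⇓ λ.λ.λ.λ.λ.1 0

Derivation:
Term A:
  start: (λ.(λ.λ.λ.2) 0) ((λ.λ.1) (λ.λ.1 0))
  step 1: (λ.λ.λ.2) ((λ.λ.1) (λ.λ.1 0))
  step 2: λ.λ.(λ.λ.1) (λ.λ.1 0)
  step 3: λ.λ.λ.λ.λ.1 0

Term B:
  start: λ.λ.(λ.λ.1) (λ.λ.1 0)
  step 1: λ.λ.λ.λ.λ.1 0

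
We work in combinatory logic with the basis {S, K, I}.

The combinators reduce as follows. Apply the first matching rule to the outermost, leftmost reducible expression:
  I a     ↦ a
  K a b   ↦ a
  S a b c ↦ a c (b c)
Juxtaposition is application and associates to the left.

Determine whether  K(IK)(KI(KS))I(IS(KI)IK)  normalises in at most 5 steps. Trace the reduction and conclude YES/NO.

Answer: YES — reaches normal form I in 3 ≤ 5 steps

Working:
  start: K(IK)(KI(KS))I(IS(KI)IK)
  →1  IKI(IS(KI)IK)
  →2  KI(IS(KI)IK)
  →3  I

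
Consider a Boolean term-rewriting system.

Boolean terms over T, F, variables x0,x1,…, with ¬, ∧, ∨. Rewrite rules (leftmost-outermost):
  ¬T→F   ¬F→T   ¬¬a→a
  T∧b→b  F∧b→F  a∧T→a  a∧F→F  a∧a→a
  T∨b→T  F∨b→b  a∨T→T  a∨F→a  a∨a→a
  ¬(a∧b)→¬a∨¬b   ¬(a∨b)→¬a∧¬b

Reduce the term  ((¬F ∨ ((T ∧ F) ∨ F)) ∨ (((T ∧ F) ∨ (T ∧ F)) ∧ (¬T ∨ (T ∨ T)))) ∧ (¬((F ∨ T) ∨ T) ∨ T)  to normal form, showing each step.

  start: ((¬F ∨ ((T ∧ F) ∨ F)) ∨ (((T ∧ F) ∨ (T ∧ F)) ∧ (¬T ∨ (T ∨ T)))) ∧ (¬((F ∨ T) ∨ T) ∨ T)
  step 1: ((T ∨ ((T ∧ F) ∨ F)) ∨ (((T ∧ F) ∨ (T ∧ F)) ∧ (¬T ∨ (T ∨ T)))) ∧ (¬((F ∨ T) ∨ T) ∨ T)
  step 2: (T ∨ (((T ∧ F) ∨ (T ∧ F)) ∧ (¬T ∨ (T ∨ T)))) ∧ (¬((F ∨ T) ∨ T) ∨ T)
  step 3: T ∧ (¬((F ∨ T) ∨ T) ∨ T)
  step 4: ¬((F ∨ T) ∨ T) ∨ T
  step 5: T

Answer: normal form = T  (in 5 steps)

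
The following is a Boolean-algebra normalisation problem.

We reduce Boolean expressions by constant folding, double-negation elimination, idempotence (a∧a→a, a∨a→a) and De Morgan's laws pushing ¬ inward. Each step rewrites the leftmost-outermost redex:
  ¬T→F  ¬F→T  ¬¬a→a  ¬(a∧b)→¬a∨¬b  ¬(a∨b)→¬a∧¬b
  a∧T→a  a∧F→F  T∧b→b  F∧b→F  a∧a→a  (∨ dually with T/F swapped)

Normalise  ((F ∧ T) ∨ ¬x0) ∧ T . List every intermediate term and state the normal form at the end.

Answer: normal form = ¬x0  (in 3 steps)

Working:
  start: ((F ∧ T) ∨ ¬x0) ∧ T
  [1] (F ∧ T) ∨ ¬x0
  [2] F ∨ ¬x0
  [3] ¬x0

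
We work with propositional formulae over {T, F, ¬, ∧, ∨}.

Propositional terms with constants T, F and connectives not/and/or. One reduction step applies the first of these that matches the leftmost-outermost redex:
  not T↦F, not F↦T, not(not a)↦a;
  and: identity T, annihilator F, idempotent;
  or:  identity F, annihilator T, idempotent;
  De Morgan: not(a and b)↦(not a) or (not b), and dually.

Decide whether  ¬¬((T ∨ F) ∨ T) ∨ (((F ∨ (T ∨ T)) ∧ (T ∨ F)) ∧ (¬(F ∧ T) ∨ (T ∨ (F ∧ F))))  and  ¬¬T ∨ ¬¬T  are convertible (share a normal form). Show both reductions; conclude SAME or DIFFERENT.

Term A:
  start: ¬¬((T ∨ F) ∨ T) ∨ (((F ∨ (T ∨ T)) ∧ (T ∨ F)) ∧ (¬(F ∧ T) ∨ (T ∨ (F ∧ F))))
  step 1: ((T ∨ F) ∨ T) ∨ (((F ∨ (T ∨ T)) ∧ (T ∨ F)) ∧ (¬(F ∧ T) ∨ (T ∨ (F ∧ F))))
  step 2: T ∨ (((F ∨ (T ∨ T)) ∧ (T ∨ F)) ∧ (¬(F ∧ T) ∨ (T ∨ (F ∧ F))))
  step 3: T

Term B:
  start: ¬¬T ∨ ¬¬T
  step 1: ¬¬T
  step 2: T

Answer: SAME — A ⇓ T, B ⇓ T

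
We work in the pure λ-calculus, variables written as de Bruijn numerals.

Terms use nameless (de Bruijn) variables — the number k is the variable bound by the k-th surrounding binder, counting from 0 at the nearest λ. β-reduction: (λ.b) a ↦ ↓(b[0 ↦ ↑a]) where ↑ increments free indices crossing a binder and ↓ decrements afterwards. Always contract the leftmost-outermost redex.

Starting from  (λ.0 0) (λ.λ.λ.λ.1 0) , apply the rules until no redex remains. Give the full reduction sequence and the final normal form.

Answer: normal form = λ.λ.λ.1 0  (in 2 steps)

Reduction:
  start: (λ.0 0) (λ.λ.λ.λ.1 0)
  step 1: (λ.λ.λ.λ.1 0) (λ.λ.λ.λ.1 0)
  step 2: λ.λ.λ.1 0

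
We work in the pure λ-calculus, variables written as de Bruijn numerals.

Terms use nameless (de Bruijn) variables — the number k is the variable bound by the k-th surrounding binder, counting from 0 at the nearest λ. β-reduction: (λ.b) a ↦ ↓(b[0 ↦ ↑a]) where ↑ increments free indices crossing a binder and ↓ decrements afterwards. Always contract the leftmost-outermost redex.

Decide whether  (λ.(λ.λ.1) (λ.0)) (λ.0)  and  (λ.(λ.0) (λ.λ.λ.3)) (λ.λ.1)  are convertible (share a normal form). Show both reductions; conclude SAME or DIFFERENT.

Answer: DIFFERENT — A ⇓ λ.λ.0, B ⇓ λ.λ.λ.λ.λ.1

Derivation:
Term A:
  start: (λ.(λ.λ.1) (λ.0)) (λ.0)
  [1] (λ.λ.1) (λ.0)
  [2] λ.λ.0

Term B:
  start: (λ.(λ.0) (λ.λ.λ.3)) (λ.λ.1)
  [1] (λ.0) (λ.λ.λ.λ.λ.1)
  [2] λ.λ.λ.λ.λ.1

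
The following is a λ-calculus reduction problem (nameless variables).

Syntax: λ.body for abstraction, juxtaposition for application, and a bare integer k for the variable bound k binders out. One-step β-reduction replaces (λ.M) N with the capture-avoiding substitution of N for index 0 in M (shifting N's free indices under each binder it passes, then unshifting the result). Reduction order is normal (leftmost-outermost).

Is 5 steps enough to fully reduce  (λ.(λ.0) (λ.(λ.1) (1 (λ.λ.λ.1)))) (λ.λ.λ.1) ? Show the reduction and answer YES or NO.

  start: (λ.(λ.0) (λ.(λ.1) (1 (λ.λ.λ.1)))) (λ.λ.λ.1)
  [1] (λ.0) (λ.(λ.1) ((λ.λ.λ.1) (λ.λ.λ.1)))
  [2] λ.(λ.1) ((λ.λ.λ.1) (λ.λ.λ.1))
  [3] λ.0

Answer: YES — reaches normal form λ.0 in 3 ≤ 5 steps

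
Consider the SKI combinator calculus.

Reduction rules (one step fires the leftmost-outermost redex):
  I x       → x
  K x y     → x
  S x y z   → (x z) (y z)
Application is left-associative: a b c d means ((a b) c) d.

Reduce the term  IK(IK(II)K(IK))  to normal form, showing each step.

  start: IK(IK(II)K(IK))
  step 1: K(IK(II)K(IK))
  step 2: K(K(II)K(IK))
  step 3: K(II(IK))
  step 4: K(I(IK))
  step 5: K(IK)
  step 6: KK

Answer: normal form = KK  (in 6 steps)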